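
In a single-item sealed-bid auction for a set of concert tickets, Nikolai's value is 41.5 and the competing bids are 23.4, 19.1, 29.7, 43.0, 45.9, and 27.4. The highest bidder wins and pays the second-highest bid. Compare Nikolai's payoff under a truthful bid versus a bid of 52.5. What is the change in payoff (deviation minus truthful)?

Change in payoff: -4.4.

The highest competing bid is 45.9.
Bidding truthfully at 41.5: the top bid is 45.9 (a rival), so Nikolai loses. Payoff = 0.0.
Bidding 52.5: Nikolai has the top bid, wins, and pays the second-highest bid 45.9. Payoff = 41.5 − 45.9 = -4.4.
Change = -4.4 − 0.0 = -4.4.
This is the dominant-strategy logic: truthful bidding weakly beats any alternative.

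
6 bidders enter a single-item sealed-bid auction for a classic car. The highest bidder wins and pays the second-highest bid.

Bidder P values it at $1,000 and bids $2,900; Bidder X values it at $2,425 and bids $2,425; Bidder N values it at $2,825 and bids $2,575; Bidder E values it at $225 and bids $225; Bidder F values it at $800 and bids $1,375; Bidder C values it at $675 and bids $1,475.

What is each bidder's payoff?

Ordered from highest: Bidder P $2,900 > Bidder N $2,575 > Bidder X $2,425 > Bidder C $1,475 > Bidder F $1,375 > Bidder E $225.
Bidder P has the top bid and wins; the price is the second-highest bid, $2,575.
Bidder P's payoff = $1,000 − $2,575 = -$1,575. All other bidders lose, so their payoff is 0.

Bidder P -$1,575, Bidder X $0, Bidder N $0, Bidder E $0, Bidder F $0, Bidder C $0.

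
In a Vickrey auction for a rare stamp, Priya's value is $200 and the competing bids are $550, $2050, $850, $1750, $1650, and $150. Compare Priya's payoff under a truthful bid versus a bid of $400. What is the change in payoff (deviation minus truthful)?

The highest competing bid is $2050.
Bidding truthfully at $200: the top bid is $2050 (a rival), so Priya loses. Payoff = $0.
Bidding $400: the top bid is $2050 (a rival), so Priya loses. Payoff = $0.
Change = $0 − $0 = $0.

$0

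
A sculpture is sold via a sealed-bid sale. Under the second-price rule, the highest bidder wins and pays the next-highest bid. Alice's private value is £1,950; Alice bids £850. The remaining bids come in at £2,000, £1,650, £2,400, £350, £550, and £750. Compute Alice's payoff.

Highest competing bid: £2,400.
Alice's bid £850 is not the highest, so Alice loses, pays nothing, and earns zero payoff.

Alice's payoff: £0.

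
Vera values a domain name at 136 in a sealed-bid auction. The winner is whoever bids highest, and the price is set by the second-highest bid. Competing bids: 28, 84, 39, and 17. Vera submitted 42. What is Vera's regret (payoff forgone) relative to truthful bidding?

The highest competing bid is 84.
Bidding truthfully at 136: Vera has the top bid, wins, and pays the second-highest bid 84. Payoff = 136 − 84 = 52.
Bidding 42: the top bid is 84 (a rival), so Vera loses. Payoff = 0.
Regret = truthful payoff − actual payoff = 52 − 0 = 52.

Payoff forgone: 52.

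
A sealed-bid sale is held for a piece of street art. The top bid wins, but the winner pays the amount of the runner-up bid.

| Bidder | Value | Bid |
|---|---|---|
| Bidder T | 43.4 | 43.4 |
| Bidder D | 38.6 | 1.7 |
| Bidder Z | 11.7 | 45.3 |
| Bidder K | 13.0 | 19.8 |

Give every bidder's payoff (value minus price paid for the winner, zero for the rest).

Payoffs: Bidder T 0.0, Bidder D 0.0, Bidder Z -31.7, Bidder K 0.0.

Ordered from highest: Bidder Z 45.3 > Bidder T 43.4 > Bidder K 19.8 > Bidder D 1.7.
Bidder Z has the top bid and wins; the price is the second-highest bid, 43.4.
Bidder Z's payoff = 11.7 − 43.4 = -31.7. All other bidders lose, so their payoff is 0.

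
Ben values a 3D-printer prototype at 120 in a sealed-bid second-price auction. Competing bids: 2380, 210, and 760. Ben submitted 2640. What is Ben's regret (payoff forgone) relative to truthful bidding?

Payoff forgone: 2260.

The highest competing bid is 2380.
Bidding truthfully at 120: the top bid is 2380 (a rival), so Ben loses. Payoff = 0.
Bidding 2640: Ben has the top bid, wins, and pays the second-highest bid 2380. Payoff = 120 − 2380 = -2260.
Regret = truthful payoff − actual payoff = 0 − -2260 = 2260.
This is the dominant-strategy logic: truthful bidding weakly beats any alternative.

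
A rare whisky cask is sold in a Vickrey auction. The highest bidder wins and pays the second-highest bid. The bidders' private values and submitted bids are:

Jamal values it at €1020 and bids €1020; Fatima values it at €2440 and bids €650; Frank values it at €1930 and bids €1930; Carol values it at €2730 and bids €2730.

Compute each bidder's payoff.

Payoffs: Jamal €0, Fatima €0, Frank €0, Carol €800.

Ordered from highest: Carol €2730, then Frank €1930, then Jamal €1020, then Fatima €650.
Carol has the top bid and wins; the price is the second-highest bid, €1930.
Carol's payoff = €2730 − €1930 = €800. All other bidders lose, so their payoff is 0.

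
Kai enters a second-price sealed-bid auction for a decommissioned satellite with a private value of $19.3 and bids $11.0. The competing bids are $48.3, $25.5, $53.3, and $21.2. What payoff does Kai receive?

Highest competing bid: $53.3.
Kai's bid $11.0 is not the highest, so Kai loses, pays nothing, and earns zero payoff.

$0.0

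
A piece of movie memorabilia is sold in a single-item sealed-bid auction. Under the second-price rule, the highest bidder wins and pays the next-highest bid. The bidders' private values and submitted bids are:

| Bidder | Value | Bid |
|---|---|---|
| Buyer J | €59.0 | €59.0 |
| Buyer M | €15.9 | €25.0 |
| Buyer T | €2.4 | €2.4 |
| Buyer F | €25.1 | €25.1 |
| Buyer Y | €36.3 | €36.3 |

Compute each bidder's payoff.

Payoffs: Buyer J €22.7, Buyer M €0.0, Buyer T €0.0, Buyer F €0.0, Buyer Y €0.0.

Sorted high to low: Buyer J €59.0; Buyer Y €36.3; Buyer F €25.1; Buyer M €25.0; Buyer T €2.4.
Buyer J has the top bid and wins; the price is the second-highest bid, €36.3.
Buyer J's payoff = €59.0 − €36.3 = €22.7. All other bidders lose, so their payoff is 0.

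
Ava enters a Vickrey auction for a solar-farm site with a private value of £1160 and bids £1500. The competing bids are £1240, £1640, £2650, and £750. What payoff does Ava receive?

Highest competing bid: £2650.
Ava's bid £1500 is not the highest, so Ava loses, pays nothing, and earns zero payoff.

Payoff = £0.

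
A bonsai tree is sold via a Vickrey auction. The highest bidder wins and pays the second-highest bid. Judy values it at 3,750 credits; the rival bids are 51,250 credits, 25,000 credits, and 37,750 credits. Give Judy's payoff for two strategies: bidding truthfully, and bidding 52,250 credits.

Truthful: 0 credits; alternative: -47,500 credits.

The highest competing bid is 51,250 credits.
Bidding truthfully at 3,750 credits: the top bid is 51,250 credits (a rival), so Judy loses. Payoff = 0 credits.
Bidding 52,250 credits: Judy has the top bid, wins, and pays the second-highest bid 51,250 credits. Payoff = 3,750 credits − 51,250 credits = -47,500 credits.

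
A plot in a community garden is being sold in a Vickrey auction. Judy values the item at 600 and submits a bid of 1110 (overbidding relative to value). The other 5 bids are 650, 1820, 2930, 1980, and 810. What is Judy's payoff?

Highest competing bid: 2930.
Judy's bid 1110 is not the highest, so Judy loses, pays nothing, and earns zero payoff.

Judy's payoff: 0.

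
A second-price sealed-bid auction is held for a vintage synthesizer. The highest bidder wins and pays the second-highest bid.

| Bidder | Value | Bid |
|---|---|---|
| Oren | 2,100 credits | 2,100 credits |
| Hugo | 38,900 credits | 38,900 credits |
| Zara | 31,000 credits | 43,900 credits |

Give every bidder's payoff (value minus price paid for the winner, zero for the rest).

Payoffs: Oren 0 credits, Hugo 0 credits, Zara -7,900 credits.

Ordered from highest: Zara 43,900 credits, then Hugo 38,900 credits, then Oren 2,100 credits.
Zara has the top bid and wins; the price is the second-highest bid, 38,900 credits.
Zara's payoff = 31,000 credits − 38,900 credits = -7,900 credits. All other bidders lose, so their payoff is 0.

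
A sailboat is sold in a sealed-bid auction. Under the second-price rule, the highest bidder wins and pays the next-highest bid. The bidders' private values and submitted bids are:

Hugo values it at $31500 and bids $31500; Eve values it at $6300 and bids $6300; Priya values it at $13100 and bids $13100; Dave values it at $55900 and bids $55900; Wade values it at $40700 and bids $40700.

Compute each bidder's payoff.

Payoffs: Hugo $0, Eve $0, Priya $0, Dave $15200, Wade $0.

Ordered from highest: Dave $55900; Wade $40700; Hugo $31500; Priya $13100; Eve $6300.
Dave has the top bid and wins; the price is the second-highest bid, $40700.
Dave's payoff = $55900 − $40700 = $15200. All other bidders lose, so their payoff is 0.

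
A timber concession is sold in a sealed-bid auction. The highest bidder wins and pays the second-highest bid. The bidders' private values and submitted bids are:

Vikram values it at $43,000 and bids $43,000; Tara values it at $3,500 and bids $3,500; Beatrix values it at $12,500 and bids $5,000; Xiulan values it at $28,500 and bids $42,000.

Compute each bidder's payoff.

Payoffs: Vikram $1,000, Tara $0, Beatrix $0, Xiulan $0.

Ranking the bids: Vikram $43,000, then Xiulan $42,000, then Beatrix $5,000, then Tara $3,500.
Vikram has the top bid and wins; the price is the second-highest bid, $42,000.
Vikram's payoff = $43,000 − $42,000 = $1,000. All other bidders lose, so their payoff is 0.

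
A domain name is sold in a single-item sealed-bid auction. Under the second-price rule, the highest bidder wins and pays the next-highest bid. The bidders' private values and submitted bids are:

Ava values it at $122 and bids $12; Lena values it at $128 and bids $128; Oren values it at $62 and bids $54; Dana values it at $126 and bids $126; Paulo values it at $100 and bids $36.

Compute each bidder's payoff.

Sorted high to low: Lena $128 > Dana $126 > Oren $54 > Paulo $36 > Ava $12.
Lena has the top bid and wins; the price is the second-highest bid, $126.
Lena's payoff = $128 − $126 = $2. All other bidders lose, so their payoff is 0.

Payoffs: Ava $0, Lena $2, Oren $0, Dana $0, Paulo $0.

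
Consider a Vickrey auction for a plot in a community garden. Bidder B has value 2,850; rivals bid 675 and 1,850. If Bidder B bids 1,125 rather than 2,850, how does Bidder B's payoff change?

The highest competing bid is 1,850.
Bidding truthfully at 2,850: Bidder B has the top bid, wins, and pays the second-highest bid 1,850. Payoff = 2,850 − 1,850 = 1,000.
Bidding 1,125: the top bid is 1,850 (a rival), so Bidder B loses. Payoff = 0.
Change = 0 − 1,000 = -1,000.
Deviating from a truthful bid can only lose payoff in a second-price auction — never gain.

-1,000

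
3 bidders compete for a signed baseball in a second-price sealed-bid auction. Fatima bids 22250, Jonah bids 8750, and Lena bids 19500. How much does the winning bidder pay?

Sorted high to low: Fatima 22250 > Lena 19500 > Jonah 8750.
Fatima has the highest bid, so Fatima wins.
The second-highest bid is 19500, so that is what Fatima pays.

19500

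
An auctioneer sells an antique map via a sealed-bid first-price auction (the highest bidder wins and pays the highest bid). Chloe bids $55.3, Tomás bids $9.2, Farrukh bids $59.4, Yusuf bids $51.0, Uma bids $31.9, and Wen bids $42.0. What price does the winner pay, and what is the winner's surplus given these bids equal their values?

The winner pays $59.4 for a surplus of $0.0.

Ranking the bids: Farrukh $59.4, then Chloe $55.3, then Yusuf $51.0, then Wen $42.0, then Uma $31.9, then Tomás $9.2.
Farrukh is the highest bidder, so Farrukh wins.
Under the first-price rule, the price is the highest bid: $59.4.
Surplus = $59.4 − $59.4 = $0.0.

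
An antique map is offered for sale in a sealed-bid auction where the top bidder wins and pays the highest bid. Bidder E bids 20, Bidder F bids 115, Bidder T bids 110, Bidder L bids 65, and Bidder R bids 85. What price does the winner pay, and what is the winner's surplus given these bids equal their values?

Sorted high to low: Bidder F 115; Bidder T 110; Bidder R 85; Bidder L 65; Bidder E 20.
Bidder F is the highest bidder, so Bidder F wins.
Under the first-price rule, the price is the highest bid: 115.
Surplus = 115 − 115 = 0.

The winner pays 115 for a surplus of 0.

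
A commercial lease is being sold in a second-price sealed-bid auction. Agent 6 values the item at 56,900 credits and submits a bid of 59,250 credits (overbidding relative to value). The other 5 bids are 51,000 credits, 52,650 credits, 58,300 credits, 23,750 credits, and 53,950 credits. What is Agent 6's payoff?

Highest competing bid: 58,300 credits.
Agent 6's bid 59,250 credits is the highest overall, so Agent 6 wins and pays the second-highest bid, 58,300 credits.
Payoff = value − price = 56,900 credits − 58,300 credits = -1,400 credits.
Overbidding won the item at a price above value — truthful bidding would have avoided this loss.

The bidder's payoff: -1,400 credits.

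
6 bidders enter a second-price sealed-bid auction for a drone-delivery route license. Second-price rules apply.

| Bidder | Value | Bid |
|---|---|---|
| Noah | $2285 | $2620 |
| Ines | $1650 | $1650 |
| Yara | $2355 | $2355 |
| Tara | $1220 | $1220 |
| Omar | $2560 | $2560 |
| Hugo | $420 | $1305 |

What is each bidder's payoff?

Ranking the bids: Noah $2620 > Omar $2560 > Yara $2355 > Ines $1650 > Hugo $1305 > Tara $1220.
Noah has the top bid and wins; the price is the second-highest bid, $2560.
Noah's payoff = $2285 − $2560 = -$275. All other bidders lose, so their payoff is 0.

Payoffs: Noah -$275, Ines $0, Yara $0, Tara $0, Omar $0, Hugo $0.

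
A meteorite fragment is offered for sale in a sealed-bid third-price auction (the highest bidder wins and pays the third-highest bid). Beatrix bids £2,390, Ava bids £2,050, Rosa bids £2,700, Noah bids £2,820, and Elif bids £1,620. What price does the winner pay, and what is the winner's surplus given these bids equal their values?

Sorted high to low: Noah £2,820 > Rosa £2,700 > Beatrix £2,390 > Ava £2,050 > Elif £1,620.
Noah is the highest bidder, so Noah wins.
Under the third-price rule, the price is the third-highest bid: £2,390.
Surplus = £2,820 − £2,390 = £430.

Price £2,390; surplus £430.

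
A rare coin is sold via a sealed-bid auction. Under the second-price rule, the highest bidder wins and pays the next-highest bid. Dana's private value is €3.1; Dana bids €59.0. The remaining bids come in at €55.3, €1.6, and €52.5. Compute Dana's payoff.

Highest competing bid: €55.3.
Dana's bid €59.0 is the highest overall, so Dana wins and pays the second-highest bid, €55.3.
Payoff = value − price = €3.1 − €55.3 = -€52.2.

-€52.2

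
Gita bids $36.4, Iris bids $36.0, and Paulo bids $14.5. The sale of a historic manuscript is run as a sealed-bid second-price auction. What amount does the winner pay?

Price paid: $36.0.

Bids in descending order: Gita $36.4, then Iris $36.0, then Paulo $14.5.
Gita has the highest bid, so Gita wins.
The second-highest bid is $36.0, so that is what Gita pays.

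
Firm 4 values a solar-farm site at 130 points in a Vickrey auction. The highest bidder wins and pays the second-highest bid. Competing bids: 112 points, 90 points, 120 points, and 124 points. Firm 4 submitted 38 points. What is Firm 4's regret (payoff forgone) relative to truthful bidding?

Regret: 6 points.

The highest competing bid is 124 points.
Bidding truthfully at 130 points: Firm 4 has the top bid, wins, and pays the second-highest bid 124 points. Payoff = 130 points − 124 points = 6 points.
Bidding 38 points: the top bid is 124 points (a rival), so Firm 4 loses. Payoff = 0 points.
Regret = truthful payoff − actual payoff = 6 points − 0 points = 6 points.
This is the dominant-strategy logic: truthful bidding weakly beats any alternative.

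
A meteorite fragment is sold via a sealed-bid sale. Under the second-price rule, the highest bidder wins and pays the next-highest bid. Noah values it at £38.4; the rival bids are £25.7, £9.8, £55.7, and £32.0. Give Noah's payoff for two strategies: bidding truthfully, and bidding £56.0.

The highest competing bid is £55.7.
Bidding truthfully at £38.4: the top bid is £55.7 (a rival), so Noah loses. Payoff = £0.0.
Bidding £56.0: Noah has the top bid, wins, and pays the second-highest bid £55.7. Payoff = £38.4 − £55.7 = -£17.3.

(a) £0.0  (b) -£17.3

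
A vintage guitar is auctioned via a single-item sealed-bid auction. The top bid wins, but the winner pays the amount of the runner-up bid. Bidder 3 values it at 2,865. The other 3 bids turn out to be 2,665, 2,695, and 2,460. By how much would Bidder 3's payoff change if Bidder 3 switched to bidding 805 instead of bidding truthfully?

-170

The highest competing bid is 2,695.
Bidding truthfully at 2,865: Bidder 3 has the top bid, wins, and pays the second-highest bid 2,695. Payoff = 2,865 − 2,695 = 170.
Bidding 805: the top bid is 2,695 (a rival), so Bidder 3 loses. Payoff = 0.
Change = 0 − 170 = -170.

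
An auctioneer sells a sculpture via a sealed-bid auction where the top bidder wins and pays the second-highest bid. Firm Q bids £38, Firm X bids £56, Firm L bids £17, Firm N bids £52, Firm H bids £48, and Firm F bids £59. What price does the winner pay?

£56

Ordered from highest: Firm F £59 > Firm X £56 > Firm N £52 > Firm H £48 > Firm Q £38 > Firm L £17.
Firm F is the highest bidder, so Firm F wins.
Under the second-price rule, the price is the second-highest bid: £56.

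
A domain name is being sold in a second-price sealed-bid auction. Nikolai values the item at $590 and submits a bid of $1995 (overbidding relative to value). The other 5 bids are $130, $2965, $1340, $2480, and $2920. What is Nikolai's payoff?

Payoff = $0.

Highest competing bid: $2965.
Nikolai's bid $1995 is not the highest, so Nikolai loses, pays nothing, and earns zero payoff.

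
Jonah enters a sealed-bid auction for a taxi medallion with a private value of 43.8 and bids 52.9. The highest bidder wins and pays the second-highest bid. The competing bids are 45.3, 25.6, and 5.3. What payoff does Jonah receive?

-1.5

Highest competing bid: 45.3.
Jonah's bid 52.9 is the highest overall, so Jonah wins and pays the second-highest bid, 45.3.
Payoff = value − price = 43.8 − 45.3 = -1.5.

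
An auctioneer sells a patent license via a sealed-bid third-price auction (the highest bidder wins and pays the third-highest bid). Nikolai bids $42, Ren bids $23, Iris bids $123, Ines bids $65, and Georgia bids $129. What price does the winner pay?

Bids in descending order: Georgia $129 > Iris $123 > Ines $65 > Nikolai $42 > Ren $23.
Georgia is the highest bidder, so Georgia wins.
Under the third-price rule, the price is the third-highest bid: $65.

The winner pays $65.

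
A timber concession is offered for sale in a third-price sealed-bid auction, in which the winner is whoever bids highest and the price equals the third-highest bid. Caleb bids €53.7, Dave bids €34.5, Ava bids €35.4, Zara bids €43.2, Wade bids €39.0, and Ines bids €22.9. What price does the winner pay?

Ordered from highest: Caleb €53.7; Zara €43.2; Wade €39.0; Ava €35.4; Dave €34.5; Ines €22.9.
Caleb is the highest bidder, so Caleb wins.
Under the third-price rule, the price is the third-highest bid: €39.0.

Price paid: €39.0.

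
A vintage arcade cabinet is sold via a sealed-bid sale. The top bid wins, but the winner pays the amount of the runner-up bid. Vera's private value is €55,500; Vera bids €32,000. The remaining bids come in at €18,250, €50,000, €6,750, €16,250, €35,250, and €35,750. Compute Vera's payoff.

Highest competing bid: €50,000.
Vera's bid €32,000 is not the highest, so Vera loses, pays nothing, and earns zero payoff.

Payoff = €0.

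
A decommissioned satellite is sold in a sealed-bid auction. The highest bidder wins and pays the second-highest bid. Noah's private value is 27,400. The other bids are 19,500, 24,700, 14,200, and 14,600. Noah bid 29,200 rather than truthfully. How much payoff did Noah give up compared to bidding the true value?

The highest competing bid is 24,700.
Bidding truthfully at 27,400: Noah has the top bid, wins, and pays the second-highest bid 24,700. Payoff = 27,400 − 24,700 = 2,700.
Bidding 29,200: Noah has the top bid, wins, and pays the second-highest bid 24,700. Payoff = 27,400 − 24,700 = 2,700.
Regret = truthful payoff − actual payoff = 2,700 − 2,700 = 0.

Payoff forgone: 0.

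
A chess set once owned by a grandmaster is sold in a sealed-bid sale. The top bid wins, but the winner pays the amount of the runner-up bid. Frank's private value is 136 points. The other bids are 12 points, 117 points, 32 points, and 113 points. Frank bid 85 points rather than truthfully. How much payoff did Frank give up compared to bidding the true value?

The highest competing bid is 117 points.
Bidding truthfully at 136 points: Frank has the top bid, wins, and pays the second-highest bid 117 points. Payoff = 136 points − 117 points = 19 points.
Bidding 85 points: the top bid is 117 points (a rival), so Frank loses. Payoff = 0 points.
Regret = truthful payoff − actual payoff = 19 points − 0 points = 19 points.
Deviating from a truthful bid can only lose payoff in a second-price auction — never gain.

Regret: 19 points.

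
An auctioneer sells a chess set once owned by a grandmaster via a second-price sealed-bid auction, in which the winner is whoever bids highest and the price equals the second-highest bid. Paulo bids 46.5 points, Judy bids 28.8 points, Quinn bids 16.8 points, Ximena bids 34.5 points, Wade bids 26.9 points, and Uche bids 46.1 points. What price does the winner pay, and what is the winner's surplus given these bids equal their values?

The winner pays 46.1 points for a surplus of 0.4 points.

Bids in descending order: Paulo 46.5 points, then Uche 46.1 points, then Ximena 34.5 points, then Judy 28.8 points, then Wade 26.9 points, then Quinn 16.8 points.
Paulo is the highest bidder, so Paulo wins.
Under the second-price rule, the price is the second-highest bid: 46.1 points.
Surplus = 46.5 points − 46.1 points = 0.4 points.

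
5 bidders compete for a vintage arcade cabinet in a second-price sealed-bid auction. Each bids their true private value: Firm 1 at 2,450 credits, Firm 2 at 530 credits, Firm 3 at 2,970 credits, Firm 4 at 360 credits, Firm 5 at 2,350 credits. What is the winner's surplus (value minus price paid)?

520 credits

Sorted high to low: Firm 3 2,970 credits, then Firm 1 2,450 credits, then Firm 5 2,350 credits, then Firm 2 530 credits, then Firm 4 360 credits.
Firm 3 wins with the top bid and pays the second-highest, 2,450 credits.
Surplus = 2,970 credits − 2,450 credits = 520 credits.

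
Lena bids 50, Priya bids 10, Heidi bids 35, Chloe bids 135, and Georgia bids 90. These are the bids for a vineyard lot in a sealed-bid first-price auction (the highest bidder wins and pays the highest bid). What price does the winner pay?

Sorted high to low: Chloe 135; Georgia 90; Lena 50; Heidi 35; Priya 10.
Chloe is the highest bidder, so Chloe wins.
Under the first-price rule, the price is the highest bid: 135.

135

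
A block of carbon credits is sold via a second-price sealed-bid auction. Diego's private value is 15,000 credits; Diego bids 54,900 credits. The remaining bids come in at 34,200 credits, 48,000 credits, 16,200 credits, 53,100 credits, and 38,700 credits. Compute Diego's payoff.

Highest competing bid: 53,100 credits.
Diego's bid 54,900 credits is the highest overall, so Diego wins and pays the second-highest bid, 53,100 credits.
Payoff = value − price = 15,000 credits − 53,100 credits = -38,100 credits.
Overbidding won the item at a price above value — truthful bidding would have avoided this loss.

Payoff = -38,100 credits.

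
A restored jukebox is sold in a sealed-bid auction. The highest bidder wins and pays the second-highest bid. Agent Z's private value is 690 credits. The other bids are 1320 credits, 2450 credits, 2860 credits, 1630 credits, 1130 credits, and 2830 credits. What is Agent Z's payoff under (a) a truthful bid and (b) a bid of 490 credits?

The highest competing bid is 2860 credits.
Bidding truthfully at 690 credits: the top bid is 2860 credits (a rival), so Agent Z loses. Payoff = 0 credits.
Bidding 490 credits: the top bid is 2860 credits (a rival), so Agent Z loses. Payoff = 0 credits.
The bid only affects whether you win, not the price — here both bids land on the same side of the top rival bid, so the deviation is payoff-neutral.

(a) 0 credits  (b) 0 credits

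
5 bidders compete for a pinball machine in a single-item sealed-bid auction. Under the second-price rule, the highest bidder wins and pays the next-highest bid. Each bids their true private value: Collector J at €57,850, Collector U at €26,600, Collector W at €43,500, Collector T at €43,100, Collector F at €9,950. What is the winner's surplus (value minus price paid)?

Sorted high to low: Collector J €57,850; Collector W €43,500; Collector T €43,100; Collector U €26,600; Collector F €9,950.
Collector J wins with the top bid and pays the second-highest, €43,500.
Surplus = €57,850 − €43,500 = €14,350.

€14,350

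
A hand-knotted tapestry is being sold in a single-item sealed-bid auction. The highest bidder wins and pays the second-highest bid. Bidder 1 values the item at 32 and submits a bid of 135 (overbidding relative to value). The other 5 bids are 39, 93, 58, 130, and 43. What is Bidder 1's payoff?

Highest competing bid: 130.
Bidder 1's bid 135 is the highest overall, so Bidder 1 wins and pays the second-highest bid, 130.
Payoff = value − price = 32 − 130 = -98.
Overbidding won the item at a price above value — truthful bidding would have avoided this loss.

Payoff = -98.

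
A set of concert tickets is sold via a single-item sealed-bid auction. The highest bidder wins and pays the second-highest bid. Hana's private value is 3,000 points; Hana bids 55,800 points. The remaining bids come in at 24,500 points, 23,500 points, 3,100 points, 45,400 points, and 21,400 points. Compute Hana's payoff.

Highest competing bid: 45,400 points.
Hana's bid 55,800 points is the highest overall, so Hana wins and pays the second-highest bid, 45,400 points.
Payoff = value − price = 3,000 points − 45,400 points = -42,400 points.
Overbidding won the item at a price above value — truthful bidding would have avoided this loss.

-42,400 points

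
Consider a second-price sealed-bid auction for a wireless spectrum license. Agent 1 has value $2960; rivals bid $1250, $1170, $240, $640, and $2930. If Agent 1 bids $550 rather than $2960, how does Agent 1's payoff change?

Change in payoff: -$30.

The highest competing bid is $2930.
Bidding truthfully at $2960: Agent 1 has the top bid, wins, and pays the second-highest bid $2930. Payoff = $2960 − $2930 = $30.
Bidding $550: the top bid is $2930 (a rival), so Agent 1 loses. Payoff = $0.
Change = $0 − $30 = -$30.
Deviating from a truthful bid can only lose payoff in a second-price auction — never gain.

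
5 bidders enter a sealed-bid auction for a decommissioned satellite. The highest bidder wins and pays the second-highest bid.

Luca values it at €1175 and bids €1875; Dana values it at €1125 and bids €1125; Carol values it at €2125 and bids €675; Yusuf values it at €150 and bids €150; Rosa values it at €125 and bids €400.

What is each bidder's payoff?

Ordered from highest: Luca €1875; Dana €1125; Carol €675; Rosa €400; Yusuf €150.
Luca has the top bid and wins; the price is the second-highest bid, €1125.
Luca's payoff = €1175 − €1125 = €50. All other bidders lose, so their payoff is 0.

Luca €50, Dana €0, Carol €0, Yusuf €0, Rosa €0.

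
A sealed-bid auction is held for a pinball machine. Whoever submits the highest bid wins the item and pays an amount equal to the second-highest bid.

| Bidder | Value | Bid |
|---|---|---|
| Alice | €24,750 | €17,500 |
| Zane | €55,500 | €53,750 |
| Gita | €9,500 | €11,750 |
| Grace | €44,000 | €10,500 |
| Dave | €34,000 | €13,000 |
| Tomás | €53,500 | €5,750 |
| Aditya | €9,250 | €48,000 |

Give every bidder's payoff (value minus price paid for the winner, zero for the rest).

Alice €0, Zane €7,500, Gita €0, Grace €0, Dave €0, Tomás €0, Aditya €0.

Ranking the bids: Zane €53,750; Aditya €48,000; Alice €17,500; Dave €13,000; Gita €11,750; Grace €10,500; Tomás €5,750.
Zane has the top bid and wins; the price is the second-highest bid, €48,000.
Zane's payoff = €55,500 − €48,000 = €7,500. All other bidders lose, so their payoff is 0.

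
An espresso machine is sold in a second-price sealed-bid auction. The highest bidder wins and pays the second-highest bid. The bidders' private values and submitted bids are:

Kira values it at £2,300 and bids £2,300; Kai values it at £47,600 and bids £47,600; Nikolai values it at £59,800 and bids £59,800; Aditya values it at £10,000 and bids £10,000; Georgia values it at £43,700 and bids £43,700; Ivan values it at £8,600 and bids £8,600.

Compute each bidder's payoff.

Bids in descending order: Nikolai £59,800; Kai £47,600; Georgia £43,700; Aditya £10,000; Ivan £8,600; Kira £2,300.
Nikolai has the top bid and wins; the price is the second-highest bid, £47,600.
Nikolai's payoff = £59,800 − £47,600 = £12,200. All other bidders lose, so their payoff is 0.

Payoffs: Kira £0, Kai £0, Nikolai £12,200, Aditya £0, Georgia £0, Ivan £0.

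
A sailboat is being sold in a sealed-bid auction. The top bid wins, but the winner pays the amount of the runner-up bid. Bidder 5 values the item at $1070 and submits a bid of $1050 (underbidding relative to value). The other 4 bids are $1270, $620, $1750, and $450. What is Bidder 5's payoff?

Highest competing bid: $1750.
Bidder 5's bid $1050 is not the highest, so Bidder 5 loses, pays nothing, and earns zero payoff.

The bidder's payoff: $0.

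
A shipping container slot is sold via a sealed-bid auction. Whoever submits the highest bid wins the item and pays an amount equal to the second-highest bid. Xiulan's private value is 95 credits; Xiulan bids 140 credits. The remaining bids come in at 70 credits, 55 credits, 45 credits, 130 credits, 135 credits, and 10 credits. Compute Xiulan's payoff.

Highest competing bid: 135 credits.
Xiulan's bid 140 credits is the highest overall, so Xiulan wins and pays the second-highest bid, 135 credits.
Payoff = value − price = 95 credits − 135 credits = -40 credits.
Overbidding won the item at a price above value — truthful bidding would have avoided this loss.

Xiulan's payoff: -40 credits.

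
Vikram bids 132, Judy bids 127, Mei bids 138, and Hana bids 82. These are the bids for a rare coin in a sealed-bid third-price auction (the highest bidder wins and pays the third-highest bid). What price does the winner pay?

127

Ordered from highest: Mei 138 > Vikram 132 > Judy 127 > Hana 82.
Mei is the highest bidder, so Mei wins.
Under the third-price rule, the price is the third-highest bid: 127.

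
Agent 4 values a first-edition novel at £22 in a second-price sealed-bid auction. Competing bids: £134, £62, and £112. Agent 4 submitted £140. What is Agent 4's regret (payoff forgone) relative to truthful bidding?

The highest competing bid is £134.
Bidding truthfully at £22: the top bid is £134 (a rival), so Agent 4 loses. Payoff = £0.
Bidding £140: Agent 4 has the top bid, wins, and pays the second-highest bid £134. Payoff = £22 − £134 = -£112.
Regret = truthful payoff − actual payoff = £0 − -£112 = £112.

Regret: £112.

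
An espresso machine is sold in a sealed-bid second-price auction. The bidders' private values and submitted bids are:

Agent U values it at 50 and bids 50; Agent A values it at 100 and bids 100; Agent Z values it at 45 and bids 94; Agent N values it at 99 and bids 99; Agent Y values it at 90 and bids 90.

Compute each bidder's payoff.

Ranking the bids: Agent A 100, then Agent N 99, then Agent Z 94, then Agent Y 90, then Agent U 50.
Agent A has the top bid and wins; the price is the second-highest bid, 99.
Agent A's payoff = 100 − 99 = 1. All other bidders lose, so their payoff is 0.

Agent U 0, Agent A 1, Agent Z 0, Agent N 0, Agent Y 0.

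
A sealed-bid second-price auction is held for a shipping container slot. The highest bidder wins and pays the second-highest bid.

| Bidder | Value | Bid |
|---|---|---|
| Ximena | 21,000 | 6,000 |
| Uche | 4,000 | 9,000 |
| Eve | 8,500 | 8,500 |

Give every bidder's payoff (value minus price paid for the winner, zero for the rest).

Payoffs: Ximena 0, Uche -4,500, Eve 0.

Ranking the bids: Uche 9,000, then Eve 8,500, then Ximena 6,000.
Uche has the top bid and wins; the price is the second-highest bid, 8,500.
Uche's payoff = 4,000 − 8,500 = -4,500. All other bidders lose, so their payoff is 0.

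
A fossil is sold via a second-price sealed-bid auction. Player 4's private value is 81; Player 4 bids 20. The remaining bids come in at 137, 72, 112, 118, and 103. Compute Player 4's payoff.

Payoff = 0.

Highest competing bid: 137.
Player 4's bid 20 is not the highest, so Player 4 loses, pays nothing, and earns zero payoff.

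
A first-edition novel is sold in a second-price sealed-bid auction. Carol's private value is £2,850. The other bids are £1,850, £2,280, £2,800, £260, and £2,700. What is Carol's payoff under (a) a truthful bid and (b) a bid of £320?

The highest competing bid is £2,800.
Bidding truthfully at £2,850: Carol has the top bid, wins, and pays the second-highest bid £2,800. Payoff = £2,850 − £2,800 = £50.
Bidding £320: the top bid is £2,800 (a rival), so Carol loses. Payoff = £0.
This is the dominant-strategy logic: truthful bidding weakly beats any alternative.

Truthful: £50; alternative: £0.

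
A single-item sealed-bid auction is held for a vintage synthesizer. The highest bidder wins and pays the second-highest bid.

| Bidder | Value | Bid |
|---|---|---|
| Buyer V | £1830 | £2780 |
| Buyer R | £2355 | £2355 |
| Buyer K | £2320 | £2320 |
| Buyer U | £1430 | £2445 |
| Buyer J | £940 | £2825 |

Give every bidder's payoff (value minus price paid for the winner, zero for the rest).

Buyer V £0, Buyer R £0, Buyer K £0, Buyer U £0, Buyer J -£1840.

Sorted high to low: Buyer J £2825, then Buyer V £2780, then Buyer U £2445, then Buyer R £2355, then Buyer K £2320.
Buyer J has the top bid and wins; the price is the second-highest bid, £2780.
Buyer J's payoff = £940 − £2780 = -£1840. All other bidders lose, so their payoff is 0.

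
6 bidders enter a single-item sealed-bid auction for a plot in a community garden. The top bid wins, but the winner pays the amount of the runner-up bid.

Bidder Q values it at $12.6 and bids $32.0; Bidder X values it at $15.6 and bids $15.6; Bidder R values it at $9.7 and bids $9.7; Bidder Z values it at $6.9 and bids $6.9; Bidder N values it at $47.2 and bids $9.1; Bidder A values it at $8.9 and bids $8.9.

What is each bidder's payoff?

Ordered from highest: Bidder Q $32.0, then Bidder X $15.6, then Bidder R $9.7, then Bidder N $9.1, then Bidder A $8.9, then Bidder Z $6.9.
Bidder Q has the top bid and wins; the price is the second-highest bid, $15.6.
Bidder Q's payoff = $12.6 − $15.6 = -$3.0. All other bidders lose, so their payoff is 0.

Bidder Q -$3.0, Bidder X $0.0, Bidder R $0.0, Bidder Z $0.0, Bidder N $0.0, Bidder A $0.0.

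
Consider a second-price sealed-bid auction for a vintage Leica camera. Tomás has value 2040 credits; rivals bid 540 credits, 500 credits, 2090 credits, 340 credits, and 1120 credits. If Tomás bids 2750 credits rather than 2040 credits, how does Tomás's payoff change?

Change in payoff: -50 credits.

The highest competing bid is 2090 credits.
Bidding truthfully at 2040 credits: the top bid is 2090 credits (a rival), so Tomás loses. Payoff = 0 credits.
Bidding 2750 credits: Tomás has the top bid, wins, and pays the second-highest bid 2090 credits. Payoff = 2040 credits − 2090 credits = -50 credits.
Change = -50 credits − 0 credits = -50 credits.
Deviating from a truthful bid can only lose payoff in a second-price auction — never gain.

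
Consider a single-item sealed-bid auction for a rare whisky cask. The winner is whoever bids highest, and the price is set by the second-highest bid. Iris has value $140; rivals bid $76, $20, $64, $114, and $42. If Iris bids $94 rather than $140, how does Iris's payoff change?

Change in payoff: -$26.

The highest competing bid is $114.
Bidding truthfully at $140: Iris has the top bid, wins, and pays the second-highest bid $114. Payoff = $140 − $114 = $26.
Bidding $94: the top bid is $114 (a rival), so Iris loses. Payoff = $0.
Change = $0 − $26 = -$26.
Deviating from a truthful bid can only lose payoff in a second-price auction — never gain.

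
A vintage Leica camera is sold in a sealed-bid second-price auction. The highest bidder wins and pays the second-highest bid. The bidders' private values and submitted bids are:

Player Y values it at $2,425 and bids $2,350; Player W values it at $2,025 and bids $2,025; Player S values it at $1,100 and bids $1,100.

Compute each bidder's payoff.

Bids in descending order: Player Y $2,350; Player W $2,025; Player S $1,100.
Player Y has the top bid and wins; the price is the second-highest bid, $2,025.
Player Y's payoff = $2,425 − $2,025 = $400. All other bidders lose, so their payoff is 0.

Player Y $400, Player W $0, Player S $0.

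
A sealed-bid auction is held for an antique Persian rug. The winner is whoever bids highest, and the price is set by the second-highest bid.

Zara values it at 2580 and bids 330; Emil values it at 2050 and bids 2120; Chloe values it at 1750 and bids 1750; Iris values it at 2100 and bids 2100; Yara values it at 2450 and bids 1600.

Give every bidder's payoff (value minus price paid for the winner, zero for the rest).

Zara 0, Emil -50, Chloe 0, Iris 0, Yara 0.

Sorted high to low: Emil 2120; Iris 2100; Chloe 1750; Yara 1600; Zara 330.
Emil has the top bid and wins; the price is the second-highest bid, 2100.
Emil's payoff = 2050 − 2100 = -50. All other bidders lose, so their payoff is 0.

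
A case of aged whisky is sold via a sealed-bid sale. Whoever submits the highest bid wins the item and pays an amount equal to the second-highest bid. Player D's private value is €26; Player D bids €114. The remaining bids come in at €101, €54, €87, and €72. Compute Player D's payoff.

Highest competing bid: €101.
Player D's bid €114 is the highest overall, so Player D wins and pays the second-highest bid, €101.
Payoff = value − price = €26 − €101 = -€75.
Overbidding won the item at a price above value — truthful bidding would have avoided this loss.

Payoff = -€75.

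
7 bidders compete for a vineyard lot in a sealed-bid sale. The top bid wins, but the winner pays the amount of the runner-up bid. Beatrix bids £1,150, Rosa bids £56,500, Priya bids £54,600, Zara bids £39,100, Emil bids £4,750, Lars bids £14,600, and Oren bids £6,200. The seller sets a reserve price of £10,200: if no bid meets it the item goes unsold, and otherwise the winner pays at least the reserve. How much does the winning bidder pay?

Ordered from highest: Rosa £56,500, then Priya £54,600, then Zara £39,100, then Lars £14,600, then Oren £6,200, then Emil £4,750, then Beatrix £1,150.
Rosa has the highest bid, so Rosa wins.
The second-highest bid is £54,600, which exceeds the reserve, so that sets the price.

£54,600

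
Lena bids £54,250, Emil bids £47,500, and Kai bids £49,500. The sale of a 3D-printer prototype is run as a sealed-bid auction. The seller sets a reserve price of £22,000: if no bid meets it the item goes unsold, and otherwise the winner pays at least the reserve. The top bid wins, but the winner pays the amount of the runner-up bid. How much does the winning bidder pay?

Price paid: £49,500.

Sorted high to low: Lena £54,250, then Kai £49,500, then Emil £47,500.
Lena has the highest bid, so Lena wins.
The second-highest bid is £49,500, which exceeds the reserve, so that sets the price.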